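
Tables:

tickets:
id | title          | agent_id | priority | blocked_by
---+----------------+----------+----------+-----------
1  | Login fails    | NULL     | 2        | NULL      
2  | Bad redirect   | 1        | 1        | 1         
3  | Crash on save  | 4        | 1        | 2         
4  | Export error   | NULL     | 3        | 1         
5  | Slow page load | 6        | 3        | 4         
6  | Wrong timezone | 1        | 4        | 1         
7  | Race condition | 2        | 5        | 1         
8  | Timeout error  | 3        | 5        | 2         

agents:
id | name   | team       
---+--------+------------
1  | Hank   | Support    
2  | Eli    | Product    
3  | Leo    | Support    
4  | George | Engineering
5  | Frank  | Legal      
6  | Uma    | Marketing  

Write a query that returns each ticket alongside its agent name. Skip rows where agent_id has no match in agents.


INNER JOIN keeps only tickets rows whose agent_id matches an id in agents. Walk through each ticket:
  - ticket 1 (Login fails): agent_id=NULL, no match -> dropped
  - ticket 2 (Bad redirect): agent_id=1 -> matches Hank
  - ticket 3 (Crash on save): agent_id=4 -> matches George
  - ticket 4 (Export error): agent_id=NULL, no match -> dropped
  - ticket 5 (Slow page load): agent_id=6 -> matches Uma
  - ticket 6 (Wrong timezone): agent_id=1 -> matches Hank
  - ticket 7 (Race condition): agent_id=2 -> matches Eli
  - ticket 8 (Timeout error): agent_id=3 -> matches Leo
So 2 of 8 rows are dropped.

SQL:
SELECT a.title, b.name AS agent
FROM tickets a
INNER JOIN agents b ON a.agent_id = b.id

Result:
title          | agent 
---------------+-------
Bad redirect   | Hank  
Crash on save  | George
Slow page load | Uma   
Wrong timezone | Hank  
Race condition | Eli   
Timeout error  | Leo   


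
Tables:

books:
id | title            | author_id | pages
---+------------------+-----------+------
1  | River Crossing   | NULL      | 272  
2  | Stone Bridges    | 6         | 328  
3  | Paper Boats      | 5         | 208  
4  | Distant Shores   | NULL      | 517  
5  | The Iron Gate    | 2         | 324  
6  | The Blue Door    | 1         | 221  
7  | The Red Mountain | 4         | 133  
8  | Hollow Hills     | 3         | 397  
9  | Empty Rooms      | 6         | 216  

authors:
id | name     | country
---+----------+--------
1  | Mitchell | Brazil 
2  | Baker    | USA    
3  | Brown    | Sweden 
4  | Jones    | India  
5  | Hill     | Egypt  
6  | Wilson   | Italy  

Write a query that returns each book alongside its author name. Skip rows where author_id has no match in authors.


INNER JOIN keeps only books rows whose author_id matches an id in authors. Walk through each book:
  - book 1 (River Crossing): author_id=NULL, no match -> dropped
  - book 2 (Stone Bridges): author_id=6 -> matches Wilson
  - book 3 (Paper Boats): author_id=5 -> matches Hill
  - book 4 (Distant Shores): author_id=NULL, no match -> dropped
  - book 5 (The Iron Gate): author_id=2 -> matches Baker
  - book 6 (The Blue Door): author_id=1 -> matches Mitchell
  - book 7 (The Red Mountain): author_id=4 -> matches Jones
  - book 8 (Hollow Hills): author_id=3 -> matches Brown
  - book 9 (Empty Rooms): author_id=6 -> matches Wilson
So 2 of 9 rows are dropped.

SQL:
SELECT a.title, b.name AS author
FROM books a
INNER JOIN authors b ON a.author_id = b.id

Result:
title            | author  
-----------------+---------
Stone Bridges    | Wilson  
Paper Boats      | Hill    
The Iron Gate    | Baker   
The Blue Door    | Mitchell
The Red Mountain | Jones   
Hollow Hills     | Brown   
Empty Rooms      | Wilson  


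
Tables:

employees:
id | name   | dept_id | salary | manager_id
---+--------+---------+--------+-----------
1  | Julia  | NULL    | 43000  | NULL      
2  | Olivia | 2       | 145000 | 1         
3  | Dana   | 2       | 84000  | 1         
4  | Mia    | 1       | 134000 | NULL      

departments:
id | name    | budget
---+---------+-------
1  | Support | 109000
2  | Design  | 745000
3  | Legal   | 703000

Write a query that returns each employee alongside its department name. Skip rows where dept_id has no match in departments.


INNER JOIN keeps only employees rows whose dept_id matches an id in departments. Walk through each employee:
  - employee 1 (Julia): dept_id=NULL, no match -> dropped
  - employee 2 (Olivia): dept_id=2 -> matches Design
  - employee 3 (Dana): dept_id=2 -> matches Design
  - employee 4 (Mia): dept_id=1 -> matches Support
So 1 of 4 rows is dropped.

SQL:
SELECT a.name, b.name AS department
FROM employees a
INNER JOIN departments b ON a.dept_id = b.id

Result:
name   | department
-------+-----------
Olivia | Design    
Dana   | Design    
Mia    | Support   


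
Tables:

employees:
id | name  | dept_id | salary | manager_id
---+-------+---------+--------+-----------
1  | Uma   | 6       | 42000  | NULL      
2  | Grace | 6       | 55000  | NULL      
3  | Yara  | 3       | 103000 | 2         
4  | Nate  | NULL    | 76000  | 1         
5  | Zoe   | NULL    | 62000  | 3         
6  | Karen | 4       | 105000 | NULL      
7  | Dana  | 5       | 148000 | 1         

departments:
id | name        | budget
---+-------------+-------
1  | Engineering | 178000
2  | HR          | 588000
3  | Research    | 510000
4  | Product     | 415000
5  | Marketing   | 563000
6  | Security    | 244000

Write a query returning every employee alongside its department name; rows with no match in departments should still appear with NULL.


LEFT JOIN keeps every row from employees (the left table); where dept_id has no match in departments, the department columns become NULL. Walk through each employee:
  - employee 1 (Uma): dept_id=6 -> matches Security
  - employee 2 (Grace): dept_id=6 -> matches Security
  - employee 3 (Yara): dept_id=3 -> matches Research
  - employee 4 (Nate): dept_id=NULL, no match -> kept with NULL
  - employee 5 (Zoe): dept_id=NULL, no match -> kept with NULL
  - employee 6 (Karen): dept_id=4 -> matches Product
  - employee 7 (Dana): dept_id=5 -> matches Marketing
All 7 rows appear; 2 have NULL department.

SQL:
SELECT a.name, b.name AS department
FROM employees a
LEFT JOIN departments b ON a.dept_id = b.id

Result:
name  | department
------+-----------
Uma   | Security  
Grace | Security  
Yara  | Research  
Nate  | NULL      
Zoe   | NULL      
Karen | Product   
Dana  | Marketing 


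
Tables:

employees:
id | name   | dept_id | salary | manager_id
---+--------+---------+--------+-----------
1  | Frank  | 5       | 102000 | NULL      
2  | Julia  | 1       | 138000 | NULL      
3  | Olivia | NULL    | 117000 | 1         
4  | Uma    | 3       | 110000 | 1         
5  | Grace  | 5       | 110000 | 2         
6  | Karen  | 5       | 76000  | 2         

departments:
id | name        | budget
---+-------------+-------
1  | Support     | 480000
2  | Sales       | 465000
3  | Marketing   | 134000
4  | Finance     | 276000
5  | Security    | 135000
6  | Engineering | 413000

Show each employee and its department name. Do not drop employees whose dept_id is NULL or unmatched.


LEFT JOIN keeps every row from employees (the left table); where dept_id has no match in departments, the department columns become NULL. Walk through each employee:
  - employee 1 (Frank): dept_id=5 -> matches Security
  - employee 2 (Julia): dept_id=1 -> matches Support
  - employee 3 (Olivia): dept_id=NULL, no match -> kept with NULL
  - employee 4 (Uma): dept_id=3 -> matches Marketing
  - employee 5 (Grace): dept_id=5 -> matches Security
  - employee 6 (Karen): dept_id=5 -> matches Security
All 6 rows appear; 1 has NULL department.

SQL:
SELECT a.name, b.name AS department
FROM employees a
LEFT JOIN departments b ON a.dept_id = b.id

Result:
name   | department
-------+-----------
Frank  | Security  
Julia  | Support   
Olivia | NULL      
Uma    | Marketing 
Grace  | Security  
Karen  | Security  


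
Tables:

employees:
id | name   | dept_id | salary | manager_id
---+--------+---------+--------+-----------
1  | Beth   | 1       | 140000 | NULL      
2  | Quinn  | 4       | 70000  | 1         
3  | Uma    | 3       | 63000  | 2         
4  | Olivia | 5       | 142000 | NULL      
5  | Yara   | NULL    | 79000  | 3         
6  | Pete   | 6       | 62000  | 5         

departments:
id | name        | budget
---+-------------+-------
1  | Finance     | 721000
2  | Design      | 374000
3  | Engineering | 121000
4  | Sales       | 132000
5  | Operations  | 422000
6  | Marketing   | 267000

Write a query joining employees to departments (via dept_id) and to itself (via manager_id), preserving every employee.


Two LEFT JOINs from the same base table employees: one to departments via dept_id, one to employees itself via manager_id. Both are LEFT so every employee is preserved.
Match against departments:
  - employee 1 (Beth): dept_id=1 -> matches Finance
  - employee 2 (Quinn): dept_id=4 -> matches Sales
  - employee 3 (Uma): dept_id=3 -> matches Engineering
  - employee 4 (Olivia): dept_id=5 -> matches Operations
  - employee 5 (Yara): dept_id=NULL, no match -> kept with NULL
  - employee 6 (Pete): dept_id=6 -> matches Marketing
Match against employees (self):
  - employee 1 (Beth): manager_id=NULL -> NULL
  - employee 2 (Quinn): manager_id=1 -> Beth
  - employee 3 (Uma): manager_id=2 -> Quinn
  - employee 4 (Olivia): manager_id=NULL -> NULL
  - employee 5 (Yara): manager_id=3 -> Uma
  - employee 6 (Pete): manager_id=5 -> Yara

SQL:
SELECT a.name, b.name AS department, c.name AS manager
FROM employees a
LEFT JOIN departments b ON a.dept_id = b.id
LEFT JOIN employees c ON a.manager_id = c.id

Result:
name   | department  | manager
-------+-------------+--------
Beth   | Finance     | NULL   
Quinn  | Sales       | Beth   
Uma    | Engineering | Quinn  
Olivia | Operations  | NULL   
Yara   | NULL        | Uma    
Pete   | Marketing   | Yara   


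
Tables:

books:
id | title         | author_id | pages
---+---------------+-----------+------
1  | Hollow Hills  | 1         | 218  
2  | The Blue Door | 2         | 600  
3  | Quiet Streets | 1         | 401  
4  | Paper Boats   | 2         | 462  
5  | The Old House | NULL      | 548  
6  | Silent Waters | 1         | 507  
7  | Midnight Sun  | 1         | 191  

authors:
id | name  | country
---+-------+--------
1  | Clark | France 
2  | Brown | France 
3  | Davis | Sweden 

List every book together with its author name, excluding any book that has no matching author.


INNER JOIN keeps only books rows whose author_id matches an id in authors. Walk through each book:
  - book 1 (Hollow Hills): author_id=1 -> matches Clark
  - book 2 (The Blue Door): author_id=2 -> matches Brown
  - book 3 (Quiet Streets): author_id=1 -> matches Clark
  - book 4 (Paper Boats): author_id=2 -> matches Brown
  - book 5 (The Old House): author_id=NULL, no match -> dropped
  - book 6 (Silent Waters): author_id=1 -> matches Clark
  - book 7 (Midnight Sun): author_id=1 -> matches Clark
So 1 of 7 rows is dropped.

SQL:
SELECT a.title, b.name AS author
FROM books a
INNER JOIN authors b ON a.author_id = b.id

Result:
title         | author
--------------+-------
Hollow Hills  | Clark 
The Blue Door | Brown 
Quiet Streets | Clark 
Paper Boats   | Brown 
Silent Waters | Clark 
Midnight Sun  | Clark 


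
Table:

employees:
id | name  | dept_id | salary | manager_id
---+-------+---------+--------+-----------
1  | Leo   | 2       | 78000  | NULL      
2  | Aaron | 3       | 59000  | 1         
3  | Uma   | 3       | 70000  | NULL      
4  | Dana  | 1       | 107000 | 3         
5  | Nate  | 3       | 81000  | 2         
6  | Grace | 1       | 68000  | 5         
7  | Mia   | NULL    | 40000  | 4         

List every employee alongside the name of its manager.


This is a self-join: employees is joined to a second copy of itself, matching each row's manager_id to another row's id. Use LEFT JOIN so rows with manager_id=NULL are kept.
  - employee 1 (Leo): manager_id=NULL -> NULL
  - employee 2 (Aaron): manager_id=1 -> Leo
  - employee 3 (Uma): manager_id=NULL -> NULL
  - employee 4 (Dana): manager_id=3 -> Uma
  - employee 5 (Nate): manager_id=2 -> Aaron
  - employee 6 (Grace): manager_id=5 -> Nate
  - employee 7 (Mia): manager_id=4 -> Dana

SQL:
SELECT a.name AS item, b.name AS manager
FROM employees a
LEFT JOIN employees b ON a.manager_id = b.id

Result:
item  | manager
------+--------
Leo   | NULL   
Aaron | Leo    
Uma   | NULL   
Dana  | Uma    
Nate  | Aaron  
Grace | Nate   
Mia   | Dana   


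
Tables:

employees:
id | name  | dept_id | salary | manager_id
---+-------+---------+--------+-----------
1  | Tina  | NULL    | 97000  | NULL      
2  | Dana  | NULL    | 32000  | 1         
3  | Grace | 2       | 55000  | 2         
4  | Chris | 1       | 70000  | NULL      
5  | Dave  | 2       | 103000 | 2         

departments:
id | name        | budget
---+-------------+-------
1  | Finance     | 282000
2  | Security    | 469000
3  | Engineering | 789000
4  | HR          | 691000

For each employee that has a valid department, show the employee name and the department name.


INNER JOIN keeps only employees rows whose dept_id matches an id in departments. Walk through each employee:
  - employee 1 (Tina): dept_id=NULL, no match -> dropped
  - employee 2 (Dana): dept_id=NULL, no match -> dropped
  - employee 3 (Grace): dept_id=2 -> matches Security
  - employee 4 (Chris): dept_id=1 -> matches Finance
  - employee 5 (Dave): dept_id=2 -> matches Security
So 2 of 5 rows are dropped.

SQL:
SELECT a.name, b.name AS department
FROM employees a
INNER JOIN departments b ON a.dept_id = b.id

Result:
name  | department
------+-----------
Grace | Security  
Chris | Finance   
Dave  | Security  


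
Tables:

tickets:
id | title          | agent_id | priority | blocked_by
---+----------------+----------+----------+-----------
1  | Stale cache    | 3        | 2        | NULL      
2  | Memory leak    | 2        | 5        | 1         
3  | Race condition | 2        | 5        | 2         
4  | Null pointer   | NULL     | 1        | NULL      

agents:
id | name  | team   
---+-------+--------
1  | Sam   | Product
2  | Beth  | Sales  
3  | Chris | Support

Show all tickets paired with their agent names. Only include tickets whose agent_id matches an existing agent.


INNER JOIN keeps only tickets rows whose agent_id matches an id in agents. Walk through each ticket:
  - ticket 1 (Stale cache): agent_id=3 -> matches Chris
  - ticket 2 (Memory leak): agent_id=2 -> matches Beth
  - ticket 3 (Race condition): agent_id=2 -> matches Beth
  - ticket 4 (Null pointer): agent_id=NULL, no match -> dropped
So 1 of 4 rows is dropped.

SQL:
SELECT a.title, b.name AS agent
FROM tickets a
INNER JOIN agents b ON a.agent_id = b.id

Result:
title          | agent
---------------+------
Stale cache    | Chris
Memory leak    | Beth 
Race condition | Beth 


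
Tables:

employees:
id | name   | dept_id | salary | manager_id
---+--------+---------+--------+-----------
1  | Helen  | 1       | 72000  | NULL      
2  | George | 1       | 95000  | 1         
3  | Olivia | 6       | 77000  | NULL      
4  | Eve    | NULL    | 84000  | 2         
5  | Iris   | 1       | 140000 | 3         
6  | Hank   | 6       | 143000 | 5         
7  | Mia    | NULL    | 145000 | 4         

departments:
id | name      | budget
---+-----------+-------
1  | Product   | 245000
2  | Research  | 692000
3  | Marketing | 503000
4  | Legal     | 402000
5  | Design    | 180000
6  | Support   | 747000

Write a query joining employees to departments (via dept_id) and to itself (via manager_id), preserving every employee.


Two LEFT JOINs from the same base table employees: one to departments via dept_id, one to employees itself via manager_id. Both are LEFT so every employee is preserved.
Match against departments:
  - employee 1 (Helen): dept_id=1 -> matches Product
  - employee 2 (George): dept_id=1 -> matches Product
  - employee 3 (Olivia): dept_id=6 -> matches Support
  - employee 4 (Eve): dept_id=NULL, no match -> kept with NULL
  - employee 5 (Iris): dept_id=1 -> matches Product
  - employee 6 (Hank): dept_id=6 -> matches Support
  - employee 7 (Mia): dept_id=NULL, no match -> kept with NULL
Match against employees (self):
  - employee 1 (Helen): manager_id=NULL -> NULL
  - employee 2 (George): manager_id=1 -> Helen
  - employee 3 (Olivia): manager_id=NULL -> NULL
  - employee 4 (Eve): manager_id=2 -> George
  - employee 5 (Iris): manager_id=3 -> Olivia
  - employee 6 (Hank): manager_id=5 -> Iris
  - employee 7 (Mia): manager_id=4 -> Eve

SQL:
SELECT a.name, b.name AS department, c.name AS manager
FROM employees a
LEFT JOIN departments b ON a.dept_id = b.id
LEFT JOIN employees c ON a.manager_id = c.id

Result:
name   | department | manager
-------+------------+--------
Helen  | Product    | NULL   
George | Product    | Helen  
Olivia | Support    | NULL   
Eve    | NULL       | George 
Iris   | Product    | Olivia 
Hank   | Support    | Iris   
Mia    | NULL       | Eve    


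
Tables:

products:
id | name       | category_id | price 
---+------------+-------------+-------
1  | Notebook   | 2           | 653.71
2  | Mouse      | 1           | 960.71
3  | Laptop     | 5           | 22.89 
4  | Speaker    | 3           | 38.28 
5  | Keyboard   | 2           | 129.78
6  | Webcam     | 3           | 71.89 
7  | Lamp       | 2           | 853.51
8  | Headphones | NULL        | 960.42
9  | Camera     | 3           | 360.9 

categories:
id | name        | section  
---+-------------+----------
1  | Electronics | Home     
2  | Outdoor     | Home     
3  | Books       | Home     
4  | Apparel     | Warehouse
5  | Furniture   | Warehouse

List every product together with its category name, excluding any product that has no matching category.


INNER JOIN keeps only products rows whose category_id matches an id in categories. Walk through each product:
  - product 1 (Notebook): category_id=2 -> matches Outdoor
  - product 2 (Mouse): category_id=1 -> matches Electronics
  - product 3 (Laptop): category_id=5 -> matches Furniture
  - product 4 (Speaker): category_id=3 -> matches Books
  - product 5 (Keyboard): category_id=2 -> matches Outdoor
  - product 6 (Webcam): category_id=3 -> matches Books
  - product 7 (Lamp): category_id=2 -> matches Outdoor
  - product 8 (Headphones): category_id=NULL, no match -> dropped
  - product 9 (Camera): category_id=3 -> matches Books
So 1 of 9 rows is dropped.

SQL:
SELECT a.name, b.name AS category
FROM products a
INNER JOIN categories b ON a.category_id = b.id

Result:
name     | category   
---------+------------
Notebook | Outdoor    
Mouse    | Electronics
Laptop   | Furniture  
Speaker  | Books      
Keyboard | Outdoor    
Webcam   | Books      
Lamp     | Outdoor    
Camera   | Books      


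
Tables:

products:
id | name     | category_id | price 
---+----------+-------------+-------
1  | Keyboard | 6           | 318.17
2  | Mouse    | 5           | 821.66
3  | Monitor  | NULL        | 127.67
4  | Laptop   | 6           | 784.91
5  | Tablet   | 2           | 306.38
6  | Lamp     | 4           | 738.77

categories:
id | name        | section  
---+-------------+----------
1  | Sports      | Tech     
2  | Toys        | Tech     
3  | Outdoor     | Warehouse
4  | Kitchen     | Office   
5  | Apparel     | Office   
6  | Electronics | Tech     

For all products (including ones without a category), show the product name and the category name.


LEFT JOIN keeps every row from products (the left table); where category_id has no match in categories, the category columns become NULL. Walk through each product:
  - product 1 (Keyboard): category_id=6 -> matches Electronics
  - product 2 (Mouse): category_id=5 -> matches Apparel
  - product 3 (Monitor): category_id=NULL, no match -> kept with NULL
  - product 4 (Laptop): category_id=6 -> matches Electronics
  - product 5 (Tablet): category_id=2 -> matches Toys
  - product 6 (Lamp): category_id=4 -> matches Kitchen
All 6 rows appear; 1 has NULL category.

SQL:
SELECT a.name, b.name AS category
FROM products a
LEFT JOIN categories b ON a.category_id = b.id

Result:
name     | category   
---------+------------
Keyboard | Electronics
Mouse    | Apparel    
Monitor  | NULL       
Laptop   | Electronics
Tablet   | Toys       
Lamp     | Kitchen    


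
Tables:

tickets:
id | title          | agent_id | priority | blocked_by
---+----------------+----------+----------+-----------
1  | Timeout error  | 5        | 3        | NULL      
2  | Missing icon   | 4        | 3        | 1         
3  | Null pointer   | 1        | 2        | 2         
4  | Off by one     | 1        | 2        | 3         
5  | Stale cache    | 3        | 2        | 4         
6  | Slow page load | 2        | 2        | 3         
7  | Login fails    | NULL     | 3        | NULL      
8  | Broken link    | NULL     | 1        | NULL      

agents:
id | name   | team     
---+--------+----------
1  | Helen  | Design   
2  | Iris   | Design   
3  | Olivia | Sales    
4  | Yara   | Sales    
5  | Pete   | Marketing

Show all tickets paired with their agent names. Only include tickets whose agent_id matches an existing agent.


INNER JOIN keeps only tickets rows whose agent_id matches an id in agents. Walk through each ticket:
  - ticket 1 (Timeout error): agent_id=5 -> matches Pete
  - ticket 2 (Missing icon): agent_id=4 -> matches Yara
  - ticket 3 (Null pointer): agent_id=1 -> matches Helen
  - ticket 4 (Off by one): agent_id=1 -> matches Helen
  - ticket 5 (Stale cache): agent_id=3 -> matches Olivia
  - ticket 6 (Slow page load): agent_id=2 -> matches Iris
  - ticket 7 (Login fails): agent_id=NULL, no match -> dropped
  - ticket 8 (Broken link): agent_id=NULL, no match -> dropped
So 2 of 8 rows are dropped.

SQL:
SELECT a.title, b.name AS agent
FROM tickets a
INNER JOIN agents b ON a.agent_id = b.id

Result:
title          | agent 
---------------+-------
Timeout error  | Pete  
Missing icon   | Yara  
Null pointer   | Helen 
Off by one     | Helen 
Stale cache    | Olivia
Slow page load | Iris  


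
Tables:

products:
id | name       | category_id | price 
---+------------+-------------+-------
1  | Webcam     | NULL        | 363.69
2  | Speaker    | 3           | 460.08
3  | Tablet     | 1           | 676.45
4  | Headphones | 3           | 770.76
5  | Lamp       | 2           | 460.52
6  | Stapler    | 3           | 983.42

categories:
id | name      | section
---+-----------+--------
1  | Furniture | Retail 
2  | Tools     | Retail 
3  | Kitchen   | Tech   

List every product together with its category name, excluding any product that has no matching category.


INNER JOIN keeps only products rows whose category_id matches an id in categories. Walk through each product:
  - product 1 (Webcam): category_id=NULL, no match -> dropped
  - product 2 (Speaker): category_id=3 -> matches Kitchen
  - product 3 (Tablet): category_id=1 -> matches Furniture
  - product 4 (Headphones): category_id=3 -> matches Kitchen
  - product 5 (Lamp): category_id=2 -> matches Tools
  - product 6 (Stapler): category_id=3 -> matches Kitchen
So 1 of 6 rows is dropped.

SQL:
SELECT a.name, b.name AS category
FROM products a
INNER JOIN categories b ON a.category_id = b.id

Result:
name       | category 
-----------+----------
Speaker    | Kitchen  
Tablet     | Furniture
Headphones | Kitchen  
Lamp       | Tools    
Stapler    | Kitchen  


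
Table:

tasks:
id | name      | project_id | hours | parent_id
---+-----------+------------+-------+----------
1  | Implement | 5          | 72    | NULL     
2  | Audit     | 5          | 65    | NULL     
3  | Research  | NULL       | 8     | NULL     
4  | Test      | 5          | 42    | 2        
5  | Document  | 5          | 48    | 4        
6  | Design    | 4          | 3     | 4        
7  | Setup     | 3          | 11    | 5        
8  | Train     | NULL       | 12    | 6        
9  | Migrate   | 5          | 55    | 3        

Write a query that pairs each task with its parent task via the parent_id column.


This is a self-join: tasks is joined to a second copy of itself, matching each row's parent_id to another row's id. Use LEFT JOIN so rows with parent_id=NULL are kept.
  - task 1 (Implement): parent_id=NULL -> NULL
  - task 2 (Audit): parent_id=NULL -> NULL
  - task 3 (Research): parent_id=NULL -> NULL
  - task 4 (Test): parent_id=2 -> Audit
  - task 5 (Document): parent_id=4 -> Test
  - task 6 (Design): parent_id=4 -> Test
  - task 7 (Setup): parent_id=5 -> Document
  - task 8 (Train): parent_id=6 -> Design
  - task 9 (Migrate): parent_id=3 -> Research

SQL:
SELECT a.name AS item, b.name AS parent
FROM tasks a
LEFT JOIN tasks b ON a.parent_id = b.id

Result:
item      | parent  
----------+---------
Implement | NULL    
Audit     | NULL    
Research  | NULL    
Test      | Audit   
Document  | Test    
Design    | Test    
Setup     | Document
Train     | Design  
Migrate   | Research


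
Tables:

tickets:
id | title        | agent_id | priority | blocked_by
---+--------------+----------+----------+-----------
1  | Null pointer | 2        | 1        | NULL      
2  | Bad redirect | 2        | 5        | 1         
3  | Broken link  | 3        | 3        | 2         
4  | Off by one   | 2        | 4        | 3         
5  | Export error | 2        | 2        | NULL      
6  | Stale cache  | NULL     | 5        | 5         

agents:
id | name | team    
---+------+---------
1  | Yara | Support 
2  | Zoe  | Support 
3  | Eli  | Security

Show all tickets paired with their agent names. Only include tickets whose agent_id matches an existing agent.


INNER JOIN keeps only tickets rows whose agent_id matches an id in agents. Walk through each ticket:
  - ticket 1 (Null pointer): agent_id=2 -> matches Zoe
  - ticket 2 (Bad redirect): agent_id=2 -> matches Zoe
  - ticket 3 (Broken link): agent_id=3 -> matches Eli
  - ticket 4 (Off by one): agent_id=2 -> matches Zoe
  - ticket 5 (Export error): agent_id=2 -> matches Zoe
  - ticket 6 (Stale cache): agent_id=NULL, no match -> dropped
So 1 of 6 rows is dropped.

SQL:
SELECT a.title, b.name AS agent
FROM tickets a
INNER JOIN agents b ON a.agent_id = b.id

Result:
title        | agent
-------------+------
Null pointer | Zoe  
Bad redirect | Zoe  
Broken link  | Eli  
Off by one   | Zoe  
Export error | Zoe  


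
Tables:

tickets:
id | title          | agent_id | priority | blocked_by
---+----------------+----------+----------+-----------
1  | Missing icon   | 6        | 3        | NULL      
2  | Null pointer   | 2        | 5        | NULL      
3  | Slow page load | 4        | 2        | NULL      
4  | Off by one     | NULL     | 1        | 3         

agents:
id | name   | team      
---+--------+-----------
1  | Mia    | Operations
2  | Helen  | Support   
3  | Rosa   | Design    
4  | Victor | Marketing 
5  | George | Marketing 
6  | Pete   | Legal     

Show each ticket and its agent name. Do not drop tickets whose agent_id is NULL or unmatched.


LEFT JOIN keeps every row from tickets (the left table); where agent_id has no match in agents, the agent columns become NULL. Walk through each ticket:
  - ticket 1 (Missing icon): agent_id=6 -> matches Pete
  - ticket 2 (Null pointer): agent_id=2 -> matches Helen
  - ticket 3 (Slow page load): agent_id=4 -> matches Victor
  - ticket 4 (Off by one): agent_id=NULL, no match -> kept with NULL
All 4 rows appear; 1 has NULL agent.

SQL:
SELECT a.title, b.name AS agent
FROM tickets a
LEFT JOIN agents b ON a.agent_id = b.id

Result:
title          | agent 
---------------+-------
Missing icon   | Pete  
Null pointer   | Helen 
Slow page load | Victor
Off by one     | NULL  


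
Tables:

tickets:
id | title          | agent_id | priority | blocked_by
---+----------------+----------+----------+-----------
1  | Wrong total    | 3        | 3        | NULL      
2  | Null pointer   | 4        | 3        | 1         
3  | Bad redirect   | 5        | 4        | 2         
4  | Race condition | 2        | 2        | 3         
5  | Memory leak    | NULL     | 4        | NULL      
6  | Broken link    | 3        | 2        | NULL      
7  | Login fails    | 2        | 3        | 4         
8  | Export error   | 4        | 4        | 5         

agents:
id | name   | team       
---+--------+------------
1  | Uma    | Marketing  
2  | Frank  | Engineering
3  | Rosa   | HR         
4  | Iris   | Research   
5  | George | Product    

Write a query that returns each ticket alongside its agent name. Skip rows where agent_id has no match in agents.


INNER JOIN keeps only tickets rows whose agent_id matches an id in agents. Walk through each ticket:
  - ticket 1 (Wrong total): agent_id=3 -> matches Rosa
  - ticket 2 (Null pointer): agent_id=4 -> matches Iris
  - ticket 3 (Bad redirect): agent_id=5 -> matches George
  - ticket 4 (Race condition): agent_id=2 -> matches Frank
  - ticket 5 (Memory leak): agent_id=NULL, no match -> dropped
  - ticket 6 (Broken link): agent_id=3 -> matches Rosa
  - ticket 7 (Login fails): agent_id=2 -> matches Frank
  - ticket 8 (Export error): agent_id=4 -> matches Iris
So 1 of 8 rows is dropped.

SQL:
SELECT a.title, b.name AS agent
FROM tickets a
INNER JOIN agents b ON a.agent_id = b.id

Result:
title          | agent 
---------------+-------
Wrong total    | Rosa  
Null pointer   | Iris  
Bad redirect   | George
Race condition | Frank 
Broken link    | Rosa  
Login fails    | Frank 
Export error   | Iris  


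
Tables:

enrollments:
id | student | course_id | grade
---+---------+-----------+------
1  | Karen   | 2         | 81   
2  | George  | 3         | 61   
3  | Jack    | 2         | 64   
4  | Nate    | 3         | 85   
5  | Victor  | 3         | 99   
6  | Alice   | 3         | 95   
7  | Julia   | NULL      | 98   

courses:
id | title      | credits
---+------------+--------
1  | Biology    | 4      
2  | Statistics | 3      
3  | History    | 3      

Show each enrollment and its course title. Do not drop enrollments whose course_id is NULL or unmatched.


LEFT JOIN keeps every row from enrollments (the left table); where course_id has no match in courses, the course columns become NULL. Walk through each enrollment:
  - enrollment 1 (Karen): course_id=2 -> matches Statistics
  - enrollment 2 (George): course_id=3 -> matches History
  - enrollment 3 (Jack): course_id=2 -> matches Statistics
  - enrollment 4 (Nate): course_id=3 -> matches History
  - enrollment 5 (Victor): course_id=3 -> matches History
  - enrollment 6 (Alice): course_id=3 -> matches History
  - enrollment 7 (Julia): course_id=NULL, no match -> kept with NULL
All 7 rows appear; 1 has NULL course.

SQL:
SELECT a.student, b.title AS course
FROM enrollments a
LEFT JOIN courses b ON a.course_id = b.id

Result:
student | course    
--------+-----------
Karen   | Statistics
George  | History   
Jack    | Statistics
Nate    | History   
Victor  | History   
Alice   | History   
Julia   | NULL      


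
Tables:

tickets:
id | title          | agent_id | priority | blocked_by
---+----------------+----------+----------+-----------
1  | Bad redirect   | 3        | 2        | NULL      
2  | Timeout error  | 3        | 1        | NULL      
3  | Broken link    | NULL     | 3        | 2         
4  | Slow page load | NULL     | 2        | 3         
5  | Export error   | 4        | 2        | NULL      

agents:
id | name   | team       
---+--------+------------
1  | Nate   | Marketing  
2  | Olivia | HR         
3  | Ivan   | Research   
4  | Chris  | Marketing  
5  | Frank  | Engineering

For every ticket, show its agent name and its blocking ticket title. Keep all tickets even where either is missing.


Two LEFT JOINs from the same base table tickets: one to agents via agent_id, one to tickets itself via blocked_by. Both are LEFT so every ticket is preserved.
Match against agents:
  - ticket 1 (Bad redirect): agent_id=3 -> matches Ivan
  - ticket 2 (Timeout error): agent_id=3 -> matches Ivan
  - ticket 3 (Broken link): agent_id=NULL, no match -> kept with NULL
  - ticket 4 (Slow page load): agent_id=NULL, no match -> kept with NULL
  - ticket 5 (Export error): agent_id=4 -> matches Chris
Match against tickets (self):
  - ticket 1 (Bad redirect): blocked_by=NULL -> NULL
  - ticket 2 (Timeout error): blocked_by=NULL -> NULL
  - ticket 3 (Broken link): blocked_by=2 -> Timeout error
  - ticket 4 (Slow page load): blocked_by=3 -> Broken link
  - ticket 5 (Export error): blocked_by=NULL -> NULL

SQL:
SELECT a.title, b.name AS agent, c.title AS blocked_by
FROM tickets a
LEFT JOIN agents b ON a.agent_id = b.id
LEFT JOIN tickets c ON a.blocked_by = c.id

Result:
title          | agent | blocked_by   
---------------+-------+--------------
Bad redirect   | Ivan  | NULL         
Timeout error  | Ivan  | NULL         
Broken link    | NULL  | Timeout error
Slow page load | NULL  | Broken link  
Export error   | Chris | NULL         


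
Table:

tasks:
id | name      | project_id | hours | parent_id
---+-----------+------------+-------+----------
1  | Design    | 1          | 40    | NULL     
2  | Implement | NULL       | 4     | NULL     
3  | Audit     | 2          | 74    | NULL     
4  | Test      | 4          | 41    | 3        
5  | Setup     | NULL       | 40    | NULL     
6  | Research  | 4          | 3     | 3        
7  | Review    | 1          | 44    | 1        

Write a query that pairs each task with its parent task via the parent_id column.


This is a self-join: tasks is joined to a second copy of itself, matching each row's parent_id to another row's id. Use LEFT JOIN so rows with parent_id=NULL are kept.
  - task 1 (Design): parent_id=NULL -> NULL
  - task 2 (Implement): parent_id=NULL -> NULL
  - task 3 (Audit): parent_id=NULL -> NULL
  - task 4 (Test): parent_id=3 -> Audit
  - task 5 (Setup): parent_id=NULL -> NULL
  - task 6 (Research): parent_id=3 -> Audit
  - task 7 (Review): parent_id=1 -> Design

SQL:
SELECT a.name AS item, b.name AS parent
FROM tasks a
LEFT JOIN tasks b ON a.parent_id = b.id

Result:
item      | parent
----------+-------
Design    | NULL  
Implement | NULL  
Audit     | NULL  
Test      | Audit 
Setup     | NULL  
Research  | Audit 
Review    | Design


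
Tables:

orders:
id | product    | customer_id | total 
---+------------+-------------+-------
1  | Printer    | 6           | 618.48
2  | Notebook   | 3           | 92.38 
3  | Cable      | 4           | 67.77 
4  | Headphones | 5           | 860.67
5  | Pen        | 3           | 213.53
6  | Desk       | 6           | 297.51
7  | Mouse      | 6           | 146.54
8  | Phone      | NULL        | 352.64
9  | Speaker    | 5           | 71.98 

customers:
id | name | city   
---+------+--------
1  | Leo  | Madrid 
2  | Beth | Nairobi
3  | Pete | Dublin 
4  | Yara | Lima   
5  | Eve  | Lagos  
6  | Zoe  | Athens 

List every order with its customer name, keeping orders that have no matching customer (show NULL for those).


LEFT JOIN keeps every row from orders (the left table); where customer_id has no match in customers, the customer columns become NULL. Walk through each order:
  - order 1 (Printer): customer_id=6 -> matches Zoe
  - order 2 (Notebook): customer_id=3 -> matches Pete
  - order 3 (Cable): customer_id=4 -> matches Yara
  - order 4 (Headphones): customer_id=5 -> matches Eve
  - order 5 (Pen): customer_id=3 -> matches Pete
  - order 6 (Desk): customer_id=6 -> matches Zoe
  - order 7 (Mouse): customer_id=6 -> matches Zoe
  - order 8 (Phone): customer_id=NULL, no match -> kept with NULL
  - order 9 (Speaker): customer_id=5 -> matches Eve
All 9 rows appear; 1 has NULL customer.

SQL:
SELECT a.product, b.name AS customer
FROM orders a
LEFT JOIN customers b ON a.customer_id = b.id

Result:
product    | customer
-----------+---------
Printer    | Zoe     
Notebook   | Pete    
Cable      | Yara    
Headphones | Eve     
Pen        | Pete    
Desk       | Zoe     
Mouse      | Zoe     
Phone      | NULL    
Speaker    | Eve     


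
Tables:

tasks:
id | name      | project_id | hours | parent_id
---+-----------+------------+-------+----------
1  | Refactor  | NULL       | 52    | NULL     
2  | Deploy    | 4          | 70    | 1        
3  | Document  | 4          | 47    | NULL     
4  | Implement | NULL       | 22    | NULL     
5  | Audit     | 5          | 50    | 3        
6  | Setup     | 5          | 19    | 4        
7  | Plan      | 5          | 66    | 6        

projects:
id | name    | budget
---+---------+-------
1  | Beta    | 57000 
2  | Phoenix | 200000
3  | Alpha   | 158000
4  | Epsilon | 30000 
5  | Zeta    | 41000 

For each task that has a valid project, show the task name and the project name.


INNER JOIN keeps only tasks rows whose project_id matches an id in projects. Walk through each task:
  - task 1 (Refactor): project_id=NULL, no match -> dropped
  - task 2 (Deploy): project_id=4 -> matches Epsilon
  - task 3 (Document): project_id=4 -> matches Epsilon
  - task 4 (Implement): project_id=NULL, no match -> dropped
  - task 5 (Audit): project_id=5 -> matches Zeta
  - task 6 (Setup): project_id=5 -> matches Zeta
  - task 7 (Plan): project_id=5 -> matches Zeta
So 2 of 7 rows are dropped.

SQL:
SELECT a.name, b.name AS project
FROM tasks a
INNER JOIN projects b ON a.project_id = b.id

Result:
name     | project
---------+--------
Deploy   | Epsilon
Document | Epsilon
Audit    | Zeta   
Setup    | Zeta   
Plan     | Zeta   


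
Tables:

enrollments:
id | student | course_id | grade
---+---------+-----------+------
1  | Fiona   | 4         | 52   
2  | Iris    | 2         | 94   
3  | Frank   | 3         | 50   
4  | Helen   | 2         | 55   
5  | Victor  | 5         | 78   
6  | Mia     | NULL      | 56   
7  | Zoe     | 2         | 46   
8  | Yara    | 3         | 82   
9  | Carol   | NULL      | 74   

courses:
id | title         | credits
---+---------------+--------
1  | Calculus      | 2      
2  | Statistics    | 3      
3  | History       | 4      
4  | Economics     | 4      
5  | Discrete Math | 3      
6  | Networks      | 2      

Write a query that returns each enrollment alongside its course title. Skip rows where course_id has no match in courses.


INNER JOIN keeps only enrollments rows whose course_id matches an id in courses. Walk through each enrollment:
  - enrollment 1 (Fiona): course_id=4 -> matches Economics
  - enrollment 2 (Iris): course_id=2 -> matches Statistics
  - enrollment 3 (Frank): course_id=3 -> matches History
  - enrollment 4 (Helen): course_id=2 -> matches Statistics
  - enrollment 5 (Victor): course_id=5 -> matches Discrete Math
  - enrollment 6 (Mia): course_id=NULL, no match -> dropped
  - enrollment 7 (Zoe): course_id=2 -> matches Statistics
  - enrollment 8 (Yara): course_id=3 -> matches History
  - enrollment 9 (Carol): course_id=NULL, no match -> dropped
So 2 of 9 rows are dropped.

SQL:
SELECT a.student, b.title AS course
FROM enrollments a
INNER JOIN courses b ON a.course_id = b.id

Result:
student | course       
--------+--------------
Fiona   | Economics    
Iris    | Statistics   
Frank   | History      
Helen   | Statistics   
Victor  | Discrete Math
Zoe     | Statistics   
Yara    | History      


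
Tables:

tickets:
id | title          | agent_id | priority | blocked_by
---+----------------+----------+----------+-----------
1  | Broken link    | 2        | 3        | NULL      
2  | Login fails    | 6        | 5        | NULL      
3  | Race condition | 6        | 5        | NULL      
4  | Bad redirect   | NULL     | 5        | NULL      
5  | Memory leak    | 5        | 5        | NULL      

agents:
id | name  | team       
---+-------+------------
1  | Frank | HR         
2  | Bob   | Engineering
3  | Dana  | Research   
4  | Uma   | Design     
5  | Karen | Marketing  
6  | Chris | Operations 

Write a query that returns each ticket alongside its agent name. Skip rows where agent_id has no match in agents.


INNER JOIN keeps only tickets rows whose agent_id matches an id in agents. Walk through each ticket:
  - ticket 1 (Broken link): agent_id=2 -> matches Bob
  - ticket 2 (Login fails): agent_id=6 -> matches Chris
  - ticket 3 (Race condition): agent_id=6 -> matches Chris
  - ticket 4 (Bad redirect): agent_id=NULL, no match -> dropped
  - ticket 5 (Memory leak): agent_id=5 -> matches Karen
So 1 of 5 rows is dropped.

SQL:
SELECT a.title, b.name AS agent
FROM tickets a
INNER JOIN agents b ON a.agent_id = b.id

Result:
title          | agent
---------------+------
Broken link    | Bob  
Login fails    | Chris
Race condition | Chris
Memory leak    | Karen


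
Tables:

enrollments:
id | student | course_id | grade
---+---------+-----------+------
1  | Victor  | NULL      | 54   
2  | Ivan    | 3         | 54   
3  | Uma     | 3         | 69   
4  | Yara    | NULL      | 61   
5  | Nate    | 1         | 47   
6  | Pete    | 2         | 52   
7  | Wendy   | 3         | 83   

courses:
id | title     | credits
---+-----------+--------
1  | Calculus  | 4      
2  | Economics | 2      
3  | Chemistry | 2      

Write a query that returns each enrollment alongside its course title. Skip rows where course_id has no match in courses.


INNER JOIN keeps only enrollments rows whose course_id matches an id in courses. Walk through each enrollment:
  - enrollment 1 (Victor): course_id=NULL, no match -> dropped
  - enrollment 2 (Ivan): course_id=3 -> matches Chemistry
  - enrollment 3 (Uma): course_id=3 -> matches Chemistry
  - enrollment 4 (Yara): course_id=NULL, no match -> dropped
  - enrollment 5 (Nate): course_id=1 -> matches Calculus
  - enrollment 6 (Pete): course_id=2 -> matches Economics
  - enrollment 7 (Wendy): course_id=3 -> matches Chemistry
So 2 of 7 rows are dropped.

SQL:
SELECT a.student, b.title AS course
FROM enrollments a
INNER JOIN courses b ON a.course_id = b.id

Result:
student | course   
--------+----------
Ivan    | Chemistry
Uma     | Chemistry
Nate    | Calculus 
Pete    | Economics
Wendy   | Chemistry
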